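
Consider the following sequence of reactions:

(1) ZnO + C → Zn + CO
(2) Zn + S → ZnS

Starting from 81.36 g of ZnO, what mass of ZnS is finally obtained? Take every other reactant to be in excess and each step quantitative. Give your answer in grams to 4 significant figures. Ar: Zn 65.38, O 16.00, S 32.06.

M(ZnO) = 65.38 + 16.00 = 81.38 g/mol.
M(ZnS) = 65.38 + 32.06 = 97.44 g/mol.
n(ZnO) = 81.360 / 81.38 = 0.99975 mol.
Step 1 gives a 1:1 ratio of ZnO to Zn, so n(Zn) = 0.99975 mol.
In step 2 the Zn:ZnS ratio is 1:1, so n(ZnS) = 0.99975 mol.
Mass of ZnS = 0.99975 × 97.44 = 97.416 g.

97.42 g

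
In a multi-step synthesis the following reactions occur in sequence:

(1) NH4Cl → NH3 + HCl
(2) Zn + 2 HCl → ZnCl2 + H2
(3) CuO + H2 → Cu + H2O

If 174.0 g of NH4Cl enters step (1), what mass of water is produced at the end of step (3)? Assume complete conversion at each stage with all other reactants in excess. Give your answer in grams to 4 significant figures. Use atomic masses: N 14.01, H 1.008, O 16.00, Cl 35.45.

29.30 g

M(NH4Cl) = 14.01 + 4(1.008) + 35.45 = 53.492 g/mol.
M(H2O) = 2(1.008) + 16.00 = 18.016 g/mol.
n(NH4Cl) = 174.0 / 53.492 = 3.2528 mol.
Reaction (1): NH4Cl→HCl ratio 1:1 ⇒ n(HCl) = 3.2528 mol.
Reaction (2): HCl→H2 ratio 2:1 ⇒ n(H2) = 1.6264 mol.
Reaction (3): H2→H2O ratio 1:1 ⇒ n(H2O) = 1.6264 mol.
Mass of H2O = 1.6264 × 18.016 = 29.301 g.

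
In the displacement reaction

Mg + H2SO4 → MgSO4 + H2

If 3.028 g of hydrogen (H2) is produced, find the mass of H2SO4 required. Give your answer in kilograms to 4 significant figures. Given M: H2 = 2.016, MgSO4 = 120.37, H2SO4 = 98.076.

n(H2) = 3.0280 g / 2.016 g/mol = 1.5020 mol.
From the equation the H2:H2SO4 mole ratio is 1:1, so n(H2SO4) = 1.5020 × 1/1 = 1.5020 mol.
Mass of H2SO4 = 1.5020 mol × 98.076 g/mol = 147.31 g.
Converting to kg: 147.31 g = 0.1473 kg.

0.1473 kg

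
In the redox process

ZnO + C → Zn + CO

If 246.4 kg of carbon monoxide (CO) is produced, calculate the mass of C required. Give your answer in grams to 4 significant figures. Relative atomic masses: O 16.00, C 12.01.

105700 g

M(CO) = 12.01 + 16.00 = 28.01 g/mol.
M(C) = 12.01 g/mol.
Convert: 246.4 kg = 246400 g.
n(CO) = 246400 g / 28.01 g/mol = 8796.9 mol.
From the equation the CO:C mole ratio is 1:1, so n(C) = 8796.9 × 1/1 = 8796.9 mol.
Mass of C = 8796.9 mol × 12.01 g/mol = 105650 g.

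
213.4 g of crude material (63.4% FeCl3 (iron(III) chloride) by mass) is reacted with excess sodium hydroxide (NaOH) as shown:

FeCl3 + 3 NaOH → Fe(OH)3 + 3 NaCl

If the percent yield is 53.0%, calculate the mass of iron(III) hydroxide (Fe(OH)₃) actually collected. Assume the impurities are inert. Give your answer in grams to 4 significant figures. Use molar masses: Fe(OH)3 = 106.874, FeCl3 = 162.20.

Pure FeCl3 available = 213.4 g × 0.634 = 135.30 g.
n(FeCl3) = 135.30 g / 162.20 g/mol = 0.83413 mol.
From the equation the FeCl3:Fe(OH)3 mole ratio is 1:1, so n(Fe(OH)3) = 0.83413 × 1/1 = 0.83413 mol.
Mass of Fe(OH)3 = 0.83413 mol × 106.874 g/mol = 89.147 g.
Actual mass collected = 89.147 g × 0.530 = 47.248 g.

47.25 g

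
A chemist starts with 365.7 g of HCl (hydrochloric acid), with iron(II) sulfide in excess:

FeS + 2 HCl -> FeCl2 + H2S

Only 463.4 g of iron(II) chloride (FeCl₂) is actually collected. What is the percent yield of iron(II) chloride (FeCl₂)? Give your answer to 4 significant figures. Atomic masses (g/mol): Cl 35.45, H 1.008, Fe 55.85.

M(HCl) = 1.008 + 35.45 = 36.458 g/mol.
M(FeCl2) = 55.85 + 2(35.45) = 126.75 g/mol.
n(HCl) = 365.70 g / 36.458 g/mol = 10.031 mol.
From the equation the HCl:FeCl2 mole ratio is 2:1, so n(FeCl2) = 10.031 × 1/2 = 5.0154 mol.
Mass of FeCl2 = 5.0154 mol × 126.75 g/mol = 635.70 g.
This is the theoretical yield. Percent yield = 463.4 g / 635.70 g × 100% = 72.896%.

72.90 %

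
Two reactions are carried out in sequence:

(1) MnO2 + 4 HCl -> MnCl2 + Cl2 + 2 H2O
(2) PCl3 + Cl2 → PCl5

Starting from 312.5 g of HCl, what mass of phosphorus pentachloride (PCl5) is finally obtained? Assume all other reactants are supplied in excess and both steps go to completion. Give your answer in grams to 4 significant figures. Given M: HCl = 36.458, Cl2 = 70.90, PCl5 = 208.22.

446.2 g

n(HCl) = 312.50 / 36.458 = 8.5715 mol.
Step 1 gives a 4:1 ratio of HCl to Cl2, so n(Cl2) = 2.1429 mol.
In step 2 the Cl2:PCl5 ratio is 1:1, so n(PCl5) = 2.1429 mol.
Mass of PCl5 = 2.1429 × 208.22 = 446.19 g.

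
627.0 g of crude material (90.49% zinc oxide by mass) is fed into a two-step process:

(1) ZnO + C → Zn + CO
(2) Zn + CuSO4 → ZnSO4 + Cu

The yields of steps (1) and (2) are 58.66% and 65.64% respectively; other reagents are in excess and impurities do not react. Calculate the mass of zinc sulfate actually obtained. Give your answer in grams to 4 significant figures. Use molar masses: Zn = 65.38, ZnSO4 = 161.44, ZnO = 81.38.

Pure ZnO = 627.0 × 0.9049 = 567.37 g.
n(ZnO) = 567.37 / 81.38 = 6.9719 mol.
Step 1 (ZnO:Zn = 1:1): theoretical n(Zn) = 6.9719 mol; at 58.66% yield, n(Zn) = 4.0897 mol.
Step 2 (Zn:ZnSO4 = 1:1): theoretical n(ZnSO4) = 4.0897 mol, so theoretical mass = 4.0897 × 161.44 = 660.24 g.
At 65.64% yield, actual mass of ZnSO4 = 660.24 × 0.6564 = 433.38 g.

433.4 g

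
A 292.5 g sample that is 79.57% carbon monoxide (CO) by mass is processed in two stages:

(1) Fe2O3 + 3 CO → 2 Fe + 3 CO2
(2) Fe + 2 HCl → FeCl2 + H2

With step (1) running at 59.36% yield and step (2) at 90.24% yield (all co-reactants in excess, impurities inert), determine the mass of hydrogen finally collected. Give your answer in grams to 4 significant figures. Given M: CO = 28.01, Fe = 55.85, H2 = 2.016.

Pure CO = 292.5 × 0.7957 = 232.74 g.
n(CO) = 232.74 / 28.01 = 8.3093 mol.
Step 1 (CO:Fe = 3:2): theoretical n(Fe) = 5.5395 mol; at 59.36% yield, n(Fe) = 3.2882 mol.
Step 2 (Fe:H2 = 1:1): theoretical n(H2) = 3.2882 mol, so theoretical mass = 3.2882 × 2.016 = 6.6291 g.
At 90.24% yield, actual mass of H2 = 6.6291 × 0.9024 = 5.9821 g.

5.982 g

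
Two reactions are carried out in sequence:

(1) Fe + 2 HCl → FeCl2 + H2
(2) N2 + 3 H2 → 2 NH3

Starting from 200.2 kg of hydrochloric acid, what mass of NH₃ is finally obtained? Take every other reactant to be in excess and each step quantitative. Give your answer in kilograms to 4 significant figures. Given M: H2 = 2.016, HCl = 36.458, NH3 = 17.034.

31.18 kg

200.2 kg = 200200 g.
n(HCl) = 200200 / 36.458 = 5491.3 mol.
Step 1 gives a 2:1 ratio of HCl to H2, so n(H2) = 2745.6 mol.
In step 2 the H2:NH3 ratio is 3:2, so n(NH3) = 1830.4 mol.
Mass of NH3 = 1830.4 × 17.034 = 31179 g = 31.18 kg.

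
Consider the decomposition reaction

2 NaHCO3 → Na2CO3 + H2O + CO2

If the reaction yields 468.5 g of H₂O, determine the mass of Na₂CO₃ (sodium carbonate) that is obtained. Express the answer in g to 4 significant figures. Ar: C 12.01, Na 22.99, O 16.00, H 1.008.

2756 g

M(H2O) = 2(1.008) + 16.00 = 18.016 g/mol.
M(Na2CO3) = 2(22.99) + 12.01 + 3(16.00) = 105.99 g/mol.
n(H2O) = 468.50 g / 18.016 g/mol = 26.005 mol.
From the equation the H2O:Na2CO3 mole ratio is 1:1, so n(Na2CO3) = 26.005 × 1/1 = 26.005 mol.
Mass of Na2CO3 = 26.005 mol × 105.99 g/mol = 2756.2 g.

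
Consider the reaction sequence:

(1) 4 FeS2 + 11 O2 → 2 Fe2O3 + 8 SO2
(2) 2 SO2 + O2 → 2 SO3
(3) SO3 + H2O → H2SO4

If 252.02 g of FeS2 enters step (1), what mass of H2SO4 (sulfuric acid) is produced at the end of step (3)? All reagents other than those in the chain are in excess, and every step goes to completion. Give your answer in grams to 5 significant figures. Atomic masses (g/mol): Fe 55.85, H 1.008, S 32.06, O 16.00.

M(FeS2) = 55.85 + 2(32.06) = 119.97 g/mol.
M(H2SO4) = 2(1.008) + 32.06 + 4(16.00) = 98.076 g/mol.
n(FeS2) = 252.02 / 119.97 = 2.10069 mol.
Reaction (1): FeS2→SO2 ratio 4:8 ⇒ n(SO2) = 4.20138 mol.
Reaction (2): SO2→SO3 ratio 2:2 ⇒ n(SO3) = 4.20138 mol.
Reaction (3): SO3→H2SO4 ratio 1:1 ⇒ n(H2SO4) = 4.20138 mol.
Mass of H2SO4 = 4.20138 × 98.076 = 412.055 g.

412.05 g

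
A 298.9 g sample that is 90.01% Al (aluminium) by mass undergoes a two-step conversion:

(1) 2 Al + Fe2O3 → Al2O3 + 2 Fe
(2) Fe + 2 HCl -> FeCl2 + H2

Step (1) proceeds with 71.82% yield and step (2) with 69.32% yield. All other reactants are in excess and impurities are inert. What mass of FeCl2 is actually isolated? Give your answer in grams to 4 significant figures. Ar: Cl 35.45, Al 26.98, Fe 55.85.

Pure Al = 298.9 × 0.9001 = 269.04 g.
M(Al) = 26.98 g/mol.
M(FeCl2) = 55.85 + 2(35.45) = 126.75 g/mol.
n(Al) = 269.04 / 26.98 = 9.9718 mol.
Step 1 (Al:Fe = 2:2): theoretical n(Fe) = 9.9718 mol; at 71.82% yield, n(Fe) = 7.1618 mol.
Step 2 (Fe:FeCl2 = 1:1): theoretical n(FeCl2) = 7.1618 mol, so theoretical mass = 7.1618 × 126.75 = 907.75 g.
At 69.32% yield, actual mass of FeCl2 = 907.75 × 0.6932 = 629.25 g.

629.3 g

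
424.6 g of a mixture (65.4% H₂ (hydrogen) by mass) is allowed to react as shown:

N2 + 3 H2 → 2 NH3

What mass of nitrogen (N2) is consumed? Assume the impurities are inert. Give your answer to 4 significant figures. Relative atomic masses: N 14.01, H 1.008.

1287 g

Mass of pure H2 = 424.6 g × 0.654 = 277.69 g.
M(H2) = 2(1.008) = 2.016 g/mol.
M(N2) = 2(14.01) = 28.02 g/mol.
n(H2) = 277.69 g / 2.016 g/mol = 137.74 mol.
From the equation the H2:N2 mole ratio is 3:1, so n(N2) = 137.74 × 1/3 = 45.914 mol.
Mass of N2 = 45.914 mol × 28.02 g/mol = 1286.5 g.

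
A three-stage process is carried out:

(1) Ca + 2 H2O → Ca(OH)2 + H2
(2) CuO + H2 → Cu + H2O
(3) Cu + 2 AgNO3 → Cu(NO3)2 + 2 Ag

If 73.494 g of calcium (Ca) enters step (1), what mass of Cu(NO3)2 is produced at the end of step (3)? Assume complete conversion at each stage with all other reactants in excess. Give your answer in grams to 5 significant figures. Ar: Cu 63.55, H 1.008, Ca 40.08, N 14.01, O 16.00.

M(Ca) = 40.08 g/mol.
M(Cu(NO3)2) = 63.55 + 2(14.01) + 6(16.00) = 187.57 g/mol.
n(Ca) = 73.494 / 40.08 = 1.83368 mol.
Reaction (1): Ca→H2 ratio 1:1 ⇒ n(H2) = 1.83368 mol.
Reaction (2): H2→Cu ratio 1:1 ⇒ n(Cu) = 1.83368 mol.
Reaction (3): Cu→Cu(NO3)2 ratio 1:1 ⇒ n(Cu(NO3)2) = 1.83368 mol.
Mass of Cu(NO3)2 = 1.83368 × 187.57 = 343.944 g.

343.94 g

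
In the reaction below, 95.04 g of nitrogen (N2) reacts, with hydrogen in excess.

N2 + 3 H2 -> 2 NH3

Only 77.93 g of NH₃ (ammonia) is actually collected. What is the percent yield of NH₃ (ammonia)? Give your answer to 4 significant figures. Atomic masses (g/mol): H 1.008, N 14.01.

67.44 %

M(N2) = 2(14.01) = 28.02 g/mol.
M(NH3) = 14.01 + 3(1.008) = 17.034 g/mol.
n(N2) = 95.040 g / 28.02 g/mol = 3.3919 mol.
From the equation the N2:NH3 mole ratio is 1:2, so n(NH3) = 3.3919 × 2/1 = 6.7837 mol.
Mass of NH3 = 6.7837 mol × 17.034 g/mol = 115.55 g.
This is the theoretical yield. Percent yield = 77.93 g / 115.55 g × 100% = 67.440%.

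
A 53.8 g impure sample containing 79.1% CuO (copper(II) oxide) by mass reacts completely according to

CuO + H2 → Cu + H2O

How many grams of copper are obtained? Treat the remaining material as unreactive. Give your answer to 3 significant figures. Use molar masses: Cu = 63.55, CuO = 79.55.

Mass of pure CuO = 53.8 g × 0.791 = 42.56 g.
n(CuO) = 42.56 g / 79.55 g/mol = 0.5350 mol.
From the equation the CuO:Cu mole ratio is 1:1, so n(Cu) = 0.5350 × 1/1 = 0.5350 mol.
Mass of Cu = 0.5350 mol × 63.55 g/mol = 34.00 g.

34.0 g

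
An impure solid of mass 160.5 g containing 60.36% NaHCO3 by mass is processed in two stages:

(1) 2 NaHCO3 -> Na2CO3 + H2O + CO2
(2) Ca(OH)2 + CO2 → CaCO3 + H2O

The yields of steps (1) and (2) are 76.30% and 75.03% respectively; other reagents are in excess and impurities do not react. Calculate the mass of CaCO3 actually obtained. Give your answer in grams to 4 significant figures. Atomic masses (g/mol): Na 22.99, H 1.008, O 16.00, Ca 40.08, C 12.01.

Pure NaHCO3 = 160.5 × 0.6036 = 96.878 g.
M(NaHCO3) = 22.99 + 1.008 + 12.01 + 3(16.00) = 84.008 g/mol.
M(CaCO3) = 40.08 + 12.01 + 3(16.00) = 100.09 g/mol.
n(NaHCO3) = 96.878 / 84.008 = 1.1532 mol.
Step 1 (NaHCO3:CO2 = 2:1): theoretical n(CO2) = 0.57660 mol; at 76.30% yield, n(CO2) = 0.43994 mol.
Step 2 (CO2:CaCO3 = 1:1): theoretical n(CaCO3) = 0.43994 mol, so theoretical mass = 0.43994 × 100.09 = 44.034 g.
At 75.03% yield, actual mass of CaCO3 = 44.034 × 0.7503 = 33.039 g.

33.04 g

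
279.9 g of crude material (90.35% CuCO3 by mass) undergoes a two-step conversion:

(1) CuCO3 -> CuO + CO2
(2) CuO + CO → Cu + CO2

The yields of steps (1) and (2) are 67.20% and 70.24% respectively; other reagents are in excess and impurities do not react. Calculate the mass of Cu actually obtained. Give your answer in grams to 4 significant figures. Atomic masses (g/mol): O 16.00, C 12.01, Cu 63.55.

61.39 g

Pure CuCO3 = 279.9 × 0.9035 = 252.89 g.
M(CuCO3) = 63.55 + 12.01 + 3(16.00) = 123.56 g/mol.
M(Cu) = 63.55 g/mol.
n(CuCO3) = 252.89 / 123.56 = 2.0467 mol.
Step 1 (CuCO3:CuO = 1:1): theoretical n(CuO) = 2.0467 mol; at 67.20% yield, n(CuO) = 1.3754 mol.
Step 2 (CuO:Cu = 1:1): theoretical n(Cu) = 1.3754 mol, so theoretical mass = 1.3754 × 63.55 = 87.405 g.
At 70.24% yield, actual mass of Cu = 87.405 × 0.7024 = 61.394 g.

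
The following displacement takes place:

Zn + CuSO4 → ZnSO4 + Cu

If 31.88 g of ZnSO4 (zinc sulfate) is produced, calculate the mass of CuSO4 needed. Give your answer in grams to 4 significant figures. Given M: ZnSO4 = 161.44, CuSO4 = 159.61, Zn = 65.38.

n(ZnSO4) = 31.880 g / 161.44 g/mol = 0.19747 mol.
From the equation the ZnSO4:CuSO4 mole ratio is 1:1, so n(CuSO4) = 0.19747 × 1/1 = 0.19747 mol.
Mass of CuSO4 = 0.19747 mol × 159.61 g/mol = 31.519 g.

31.52 g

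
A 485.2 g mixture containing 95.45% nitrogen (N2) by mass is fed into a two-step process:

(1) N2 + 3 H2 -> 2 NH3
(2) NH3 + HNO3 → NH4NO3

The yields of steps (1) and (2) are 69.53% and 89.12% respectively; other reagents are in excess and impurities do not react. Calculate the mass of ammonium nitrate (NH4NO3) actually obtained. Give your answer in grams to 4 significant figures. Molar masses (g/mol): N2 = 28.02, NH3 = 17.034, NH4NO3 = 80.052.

1640 g

Pure N2 = 485.2 × 0.9545 = 463.12 g.
n(N2) = 463.12 / 28.02 = 16.528 mol.
Step 1 (N2:NH3 = 1:2): theoretical n(NH3) = 33.057 mol; at 69.53% yield, n(NH3) = 22.984 mol.
Step 2 (NH3:NH4NO3 = 1:1): theoretical n(NH4NO3) = 22.984 mol, so theoretical mass = 22.984 × 80.052 = 1839.9 g.
At 89.12% yield, actual mass of NH4NO3 = 1839.9 × 0.8912 = 1639.8 g.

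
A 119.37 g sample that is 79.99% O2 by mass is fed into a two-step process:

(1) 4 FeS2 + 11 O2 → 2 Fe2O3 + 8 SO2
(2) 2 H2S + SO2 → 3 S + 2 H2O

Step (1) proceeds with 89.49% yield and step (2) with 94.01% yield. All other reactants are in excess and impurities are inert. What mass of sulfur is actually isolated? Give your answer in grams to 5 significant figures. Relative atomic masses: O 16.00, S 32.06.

175.59 g

Pure O2 = 119.37 × 0.7999 = 95.4841 g.
M(O2) = 2(16.00) = 32.00 g/mol.
M(S) = 32.06 g/mol.
n(O2) = 95.4841 / 32.00 = 2.98388 mol.
Step 1 (O2:SO2 = 11:8): theoretical n(SO2) = 2.17009 mol; at 89.49% yield, n(SO2) = 1.94202 mol.
Step 2 (SO2:S = 1:3): theoretical n(S) = 5.82605 mol, so theoretical mass = 5.82605 × 32.06 = 186.783 g.
At 94.01% yield, actual mass of S = 186.783 × 0.9401 = 175.595 g.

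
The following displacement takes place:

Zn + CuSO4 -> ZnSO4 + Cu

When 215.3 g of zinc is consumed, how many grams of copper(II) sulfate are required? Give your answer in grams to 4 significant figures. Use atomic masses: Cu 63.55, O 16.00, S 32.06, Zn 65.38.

525.6 g

M(Zn) = 65.38 g/mol.
M(CuSO4) = 63.55 + 32.06 + 4(16.00) = 159.61 g/mol.
n(Zn) = 215.30 g / 65.38 g/mol = 3.2931 mol.
From the equation the Zn:CuSO4 mole ratio is 1:1, so n(CuSO4) = 3.2931 × 1/1 = 3.2931 mol.
Mass of CuSO4 = 3.2931 mol × 159.61 g/mol = 525.60 g.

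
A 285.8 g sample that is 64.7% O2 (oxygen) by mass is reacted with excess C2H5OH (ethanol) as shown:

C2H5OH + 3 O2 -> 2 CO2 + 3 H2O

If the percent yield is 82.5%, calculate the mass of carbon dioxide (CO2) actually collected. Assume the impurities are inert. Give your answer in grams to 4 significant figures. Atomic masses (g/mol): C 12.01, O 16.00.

139.9 g

Pure O2 available = 285.8 g × 0.647 = 184.91 g.
M(O2) = 2(16.00) = 32.00 g/mol.
M(CO2) = 12.01 + 2(16.00) = 44.01 g/mol.
n(O2) = 184.91 g / 32.00 g/mol = 5.7785 mol.
From the equation the O2:CO2 mole ratio is 3:2, so n(CO2) = 5.7785 × 2/3 = 3.8523 mol.
Mass of CO2 = 3.8523 mol × 44.01 g/mol = 169.54 g.
Actual mass collected = 169.54 g × 0.825 = 139.87 g.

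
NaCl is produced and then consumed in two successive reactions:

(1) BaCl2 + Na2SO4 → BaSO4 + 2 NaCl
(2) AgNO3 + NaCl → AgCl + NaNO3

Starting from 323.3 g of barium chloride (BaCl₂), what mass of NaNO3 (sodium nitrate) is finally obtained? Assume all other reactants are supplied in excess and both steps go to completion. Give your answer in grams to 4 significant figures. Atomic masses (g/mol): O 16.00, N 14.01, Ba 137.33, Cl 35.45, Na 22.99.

263.9 g

M(BaCl2) = 137.33 + 2(35.45) = 208.23 g/mol.
M(NaNO3) = 22.99 + 14.01 + 3(16.00) = 85.00 g/mol.
n(BaCl2) = 323.30 / 208.23 = 1.5526 mol.
Step 1 gives a 1:2 ratio of BaCl2 to NaCl, so n(NaCl) = 3.1052 mol.
In step 2 the NaCl:NaNO3 ratio is 1:1, so n(NaNO3) = 3.1052 mol.
Mass of NaNO3 = 3.1052 × 85.00 = 263.94 g.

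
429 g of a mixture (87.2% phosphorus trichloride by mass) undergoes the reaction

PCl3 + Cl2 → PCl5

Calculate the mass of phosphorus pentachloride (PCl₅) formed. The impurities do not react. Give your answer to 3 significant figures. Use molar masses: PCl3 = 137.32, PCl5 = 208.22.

567 g

Mass of pure PCl3 = 429 g × 0.872 = 374.1 g.
n(PCl3) = 374.1 g / 137.32 g/mol = 2.724 mol.
From the equation the PCl3:PCl5 mole ratio is 1:1, so n(PCl5) = 2.724 × 1/1 = 2.724 mol.
Mass of PCl5 = 2.724 mol × 208.22 g/mol = 567.2 g.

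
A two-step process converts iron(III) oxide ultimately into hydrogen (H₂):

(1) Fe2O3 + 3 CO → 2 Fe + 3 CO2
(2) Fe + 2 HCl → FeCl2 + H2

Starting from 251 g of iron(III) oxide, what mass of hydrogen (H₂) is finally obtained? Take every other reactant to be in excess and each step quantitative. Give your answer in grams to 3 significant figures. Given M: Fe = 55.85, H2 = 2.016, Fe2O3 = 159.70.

6.34 g

n(Fe2O3) = 251.0 / 159.70 = 1.572 mol.
Step 1 gives a 1:2 ratio of Fe2O3 to Fe, so n(Fe) = 3.143 mol.
In step 2 the Fe:H2 ratio is 1:1, so n(H2) = 3.143 mol.
Mass of H2 = 3.143 × 2.016 = 6.337 g.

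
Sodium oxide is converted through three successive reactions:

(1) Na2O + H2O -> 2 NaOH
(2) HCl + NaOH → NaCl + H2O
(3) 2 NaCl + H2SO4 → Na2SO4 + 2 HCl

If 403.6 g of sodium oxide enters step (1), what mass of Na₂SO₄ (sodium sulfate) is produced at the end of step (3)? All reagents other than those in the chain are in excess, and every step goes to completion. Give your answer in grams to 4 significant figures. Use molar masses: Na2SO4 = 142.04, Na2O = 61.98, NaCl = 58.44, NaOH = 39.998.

n(Na2O) = 403.6 / 61.98 = 6.5118 mol.
Reaction (1): Na2O→NaOH ratio 1:2 ⇒ n(NaOH) = 13.024 mol.
Reaction (2): NaOH→NaCl ratio 1:1 ⇒ n(NaCl) = 13.024 mol.
Reaction (3): NaCl→Na2SO4 ratio 2:1 ⇒ n(Na2SO4) = 6.5118 mol.
Mass of Na2SO4 = 6.5118 × 142.04 = 924.93 g.

924.9 g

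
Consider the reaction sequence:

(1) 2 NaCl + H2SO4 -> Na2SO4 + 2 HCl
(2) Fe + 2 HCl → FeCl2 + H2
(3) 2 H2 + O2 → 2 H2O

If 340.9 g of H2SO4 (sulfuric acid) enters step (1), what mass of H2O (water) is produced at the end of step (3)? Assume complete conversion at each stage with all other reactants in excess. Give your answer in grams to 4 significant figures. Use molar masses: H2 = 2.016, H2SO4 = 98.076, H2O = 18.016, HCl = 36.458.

62.62 g

n(H2SO4) = 340.9 / 98.076 = 3.4759 mol.
Reaction (1): H2SO4→HCl ratio 1:2 ⇒ n(HCl) = 6.9518 mol.
Reaction (2): HCl→H2 ratio 2:1 ⇒ n(H2) = 3.4759 mol.
Reaction (3): H2→H2O ratio 2:2 ⇒ n(H2O) = 3.4759 mol.
Mass of H2O = 3.4759 × 18.016 = 62.621 g.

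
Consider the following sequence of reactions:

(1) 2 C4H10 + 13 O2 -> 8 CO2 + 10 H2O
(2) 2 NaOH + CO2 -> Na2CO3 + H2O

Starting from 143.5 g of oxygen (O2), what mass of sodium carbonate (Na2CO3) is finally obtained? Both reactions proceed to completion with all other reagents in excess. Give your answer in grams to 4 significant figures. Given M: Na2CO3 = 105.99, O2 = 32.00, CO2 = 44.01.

n(O2) = 143.50 / 32.00 = 4.4844 mol.
Step 1 gives a 13:8 ratio of O2 to CO2, so n(CO2) = 2.7596 mol.
In step 2 the CO2:Na2CO3 ratio is 1:1, so n(Na2CO3) = 2.7596 mol.
Mass of Na2CO3 = 2.7596 × 105.99 = 292.49 g.

292.5 g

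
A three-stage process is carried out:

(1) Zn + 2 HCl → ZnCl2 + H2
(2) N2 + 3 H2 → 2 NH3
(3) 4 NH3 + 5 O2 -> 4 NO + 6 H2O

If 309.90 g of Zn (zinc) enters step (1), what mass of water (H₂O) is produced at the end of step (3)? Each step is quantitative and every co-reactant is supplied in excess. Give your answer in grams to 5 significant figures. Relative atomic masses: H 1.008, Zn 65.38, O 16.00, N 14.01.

M(Zn) = 65.38 g/mol.
M(H2O) = 2(1.008) + 16.00 = 18.016 g/mol.
n(Zn) = 309.90 / 65.38 = 4.73998 mol.
Reaction (1): Zn→H2 ratio 1:1 ⇒ n(H2) = 4.73998 mol.
Reaction (2): H2→NH3 ratio 3:2 ⇒ n(NH3) = 3.15999 mol.
Reaction (3): NH3→H2O ratio 4:6 ⇒ n(H2O) = 4.73998 mol.
Mass of H2O = 4.73998 × 18.016 = 85.3955 g.

85.396 g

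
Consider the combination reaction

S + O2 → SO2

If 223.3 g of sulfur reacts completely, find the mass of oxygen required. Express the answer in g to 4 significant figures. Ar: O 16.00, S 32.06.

222.9 g

M(S) = 32.06 g/mol.
M(O2) = 2(16.00) = 32.00 g/mol.
n(S) = 223.30 g / 32.06 g/mol = 6.9651 mol.
From the equation the S:O2 mole ratio is 1:1, so n(O2) = 6.9651 × 1/1 = 6.9651 mol.
Mass of O2 = 6.9651 mol × 32.00 g/mol = 222.88 g.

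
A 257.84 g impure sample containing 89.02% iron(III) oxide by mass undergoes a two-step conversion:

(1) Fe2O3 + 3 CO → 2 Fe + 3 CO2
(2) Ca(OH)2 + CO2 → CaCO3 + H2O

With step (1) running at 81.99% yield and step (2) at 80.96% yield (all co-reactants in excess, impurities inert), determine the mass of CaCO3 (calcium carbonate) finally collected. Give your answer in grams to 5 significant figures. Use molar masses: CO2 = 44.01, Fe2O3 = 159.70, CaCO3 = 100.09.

286.47 g

Pure Fe2O3 = 257.84 × 0.8902 = 229.529 g.
n(Fe2O3) = 229.529 / 159.70 = 1.43725 mol.
Step 1 (Fe2O3:CO2 = 1:3): theoretical n(CO2) = 4.31176 mol; at 81.99% yield, n(CO2) = 3.53521 mol.
Step 2 (CO2:CaCO3 = 1:1): theoretical n(CaCO3) = 3.53521 mol, so theoretical mass = 3.53521 × 100.09 = 353.839 g.
At 80.96% yield, actual mass of CaCO3 = 353.839 × 0.8096 = 286.468 g.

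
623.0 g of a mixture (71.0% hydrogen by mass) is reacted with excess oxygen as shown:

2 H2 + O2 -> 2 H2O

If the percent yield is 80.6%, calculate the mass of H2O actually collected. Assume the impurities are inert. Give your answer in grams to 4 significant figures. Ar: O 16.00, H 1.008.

Pure H2 available = 623.0 g × 0.710 = 442.33 g.
M(H2) = 2(1.008) = 2.016 g/mol.
M(H2O) = 2(1.008) + 16.00 = 18.016 g/mol.
n(H2) = 442.33 g / 2.016 g/mol = 219.41 mol.
From the equation the H2:H2O mole ratio is 2:2, so n(H2O) = 219.41 × 2/2 = 219.41 mol.
Mass of H2O = 219.41 mol × 18.016 g/mol = 3952.9 g.
Actual mass collected = 3952.9 g × 0.806 = 3186.0 g.

3186 g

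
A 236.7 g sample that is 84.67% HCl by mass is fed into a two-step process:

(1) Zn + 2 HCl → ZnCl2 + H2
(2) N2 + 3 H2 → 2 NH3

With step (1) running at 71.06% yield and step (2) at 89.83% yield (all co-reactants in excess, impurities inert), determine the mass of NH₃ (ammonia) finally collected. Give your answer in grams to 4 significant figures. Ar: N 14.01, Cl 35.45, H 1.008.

19.92 g

Pure HCl = 236.7 × 0.8467 = 200.41 g.
M(HCl) = 1.008 + 35.45 = 36.458 g/mol.
M(NH3) = 14.01 + 3(1.008) = 17.034 g/mol.
n(HCl) = 200.41 / 36.458 = 5.4971 mol.
Step 1 (HCl:H2 = 2:1): theoretical n(H2) = 2.7486 mol; at 71.06% yield, n(H2) = 1.9531 mol.
Step 2 (H2:NH3 = 3:2): theoretical n(NH3) = 1.3021 mol, so theoretical mass = 1.3021 × 17.034 = 22.180 g.
At 89.83% yield, actual mass of NH3 = 22.180 × 0.8983 = 19.924 g.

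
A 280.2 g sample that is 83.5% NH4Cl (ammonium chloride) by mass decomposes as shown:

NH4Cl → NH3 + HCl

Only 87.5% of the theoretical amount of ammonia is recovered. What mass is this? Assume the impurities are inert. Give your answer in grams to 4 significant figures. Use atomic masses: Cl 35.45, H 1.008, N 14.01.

65.19 g

Pure NH4Cl available = 280.2 g × 0.835 = 233.97 g.
M(NH4Cl) = 14.01 + 4(1.008) + 35.45 = 53.492 g/mol.
M(NH3) = 14.01 + 3(1.008) = 17.034 g/mol.
n(NH4Cl) = 233.97 g / 53.492 g/mol = 4.3739 mol.
From the equation the NH4Cl:NH3 mole ratio is 1:1, so n(NH3) = 4.3739 × 1/1 = 4.3739 mol.
Mass of NH3 = 4.3739 mol × 17.034 g/mol = 74.504 g.
Actual mass collected = 74.504 g × 0.875 = 65.191 g.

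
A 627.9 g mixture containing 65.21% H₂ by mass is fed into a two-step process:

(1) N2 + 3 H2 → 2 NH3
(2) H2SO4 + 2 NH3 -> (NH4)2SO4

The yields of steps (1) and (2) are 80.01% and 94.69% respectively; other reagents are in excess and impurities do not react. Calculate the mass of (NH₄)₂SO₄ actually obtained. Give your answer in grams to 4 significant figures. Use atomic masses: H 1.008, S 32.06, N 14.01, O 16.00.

6778 g

Pure H2 = 627.9 × 0.6521 = 409.45 g.
M(H2) = 2(1.008) = 2.016 g/mol.
M((NH4)2SO4) = 2(14.01) + 8(1.008) + 32.06 + 4(16.00) = 132.144 g/mol.
n(H2) = 409.45 / 2.016 = 203.10 mol.
Step 1 (H2:NH3 = 3:2): theoretical n(NH3) = 135.40 mol; at 80.01% yield, n(NH3) = 108.33 mol.
Step 2 (NH3:(NH4)2SO4 = 2:1): theoretical n((NH4)2SO4) = 54.167 mol, so theoretical mass = 54.167 × 132.144 = 7157.9 g.
At 94.69% yield, actual mass of (NH4)2SO4 = 7157.9 × 0.9469 = 6777.8 g.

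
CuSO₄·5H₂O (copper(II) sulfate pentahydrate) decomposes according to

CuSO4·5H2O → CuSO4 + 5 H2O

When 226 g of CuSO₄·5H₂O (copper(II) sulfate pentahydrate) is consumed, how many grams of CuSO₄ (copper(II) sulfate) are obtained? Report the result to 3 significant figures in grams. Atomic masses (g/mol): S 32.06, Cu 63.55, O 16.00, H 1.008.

144 g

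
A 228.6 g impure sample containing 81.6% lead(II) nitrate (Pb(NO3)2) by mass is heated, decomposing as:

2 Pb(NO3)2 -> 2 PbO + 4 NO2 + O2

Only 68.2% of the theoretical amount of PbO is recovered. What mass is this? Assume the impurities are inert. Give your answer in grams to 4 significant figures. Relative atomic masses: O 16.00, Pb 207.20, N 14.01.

Pure Pb(NO3)2 available = 228.6 g × 0.816 = 186.54 g.
M(Pb(NO3)2) = 207.20 + 2(14.01) + 6(16.00) = 331.22 g/mol.
M(PbO) = 207.20 + 16.00 = 223.20 g/mol.
n(Pb(NO3)2) = 186.54 g / 331.22 g/mol = 0.56318 mol.
From the equation the Pb(NO3)2:PbO mole ratio is 2:2, so n(PbO) = 0.56318 × 2/2 = 0.56318 mol.
Mass of PbO = 0.56318 mol × 223.20 g/mol = 125.70 g.
Actual mass collected = 125.70 g × 0.682 = 85.729 g.

85.73 g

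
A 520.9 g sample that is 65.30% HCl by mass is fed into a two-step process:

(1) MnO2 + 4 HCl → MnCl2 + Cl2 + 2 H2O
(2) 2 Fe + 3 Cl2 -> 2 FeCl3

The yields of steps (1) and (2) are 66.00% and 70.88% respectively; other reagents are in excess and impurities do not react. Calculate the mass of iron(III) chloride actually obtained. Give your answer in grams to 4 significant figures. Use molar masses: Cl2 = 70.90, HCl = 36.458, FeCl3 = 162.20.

118.0 g

Pure HCl = 520.9 × 0.6530 = 340.15 g.
n(HCl) = 340.15 / 36.458 = 9.3299 mol.
Step 1 (HCl:Cl2 = 4:1): theoretical n(Cl2) = 2.3325 mol; at 66.00% yield, n(Cl2) = 1.5394 mol.
Step 2 (Cl2:FeCl3 = 3:2): theoretical n(FeCl3) = 1.0263 mol, so theoretical mass = 1.0263 × 162.20 = 166.46 g.
At 70.88% yield, actual mass of FeCl3 = 166.46 × 0.7088 = 117.99 g.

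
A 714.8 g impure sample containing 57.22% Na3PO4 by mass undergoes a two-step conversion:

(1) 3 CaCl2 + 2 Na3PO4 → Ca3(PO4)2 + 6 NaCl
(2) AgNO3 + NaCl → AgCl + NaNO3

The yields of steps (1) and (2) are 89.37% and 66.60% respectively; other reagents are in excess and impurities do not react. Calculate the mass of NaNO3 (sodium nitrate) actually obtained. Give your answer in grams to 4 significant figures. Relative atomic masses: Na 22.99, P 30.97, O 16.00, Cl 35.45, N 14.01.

Pure Na3PO4 = 714.8 × 0.5722 = 409.01 g.
M(Na3PO4) = 3(22.99) + 30.97 + 4(16.00) = 163.94 g/mol.
M(NaNO3) = 22.99 + 14.01 + 3(16.00) = 85.00 g/mol.
n(Na3PO4) = 409.01 / 163.94 = 2.4949 mol.
Step 1 (Na3PO4:NaCl = 2:6): theoretical n(NaCl) = 7.4846 mol; at 89.37% yield, n(NaCl) = 6.6890 mol.
Step 2 (NaCl:NaNO3 = 1:1): theoretical n(NaNO3) = 6.6890 mol, so theoretical mass = 6.6890 × 85.00 = 568.56 g.
At 66.60% yield, actual mass of NaNO3 = 568.56 × 0.6660 = 378.66 g.

378.7 g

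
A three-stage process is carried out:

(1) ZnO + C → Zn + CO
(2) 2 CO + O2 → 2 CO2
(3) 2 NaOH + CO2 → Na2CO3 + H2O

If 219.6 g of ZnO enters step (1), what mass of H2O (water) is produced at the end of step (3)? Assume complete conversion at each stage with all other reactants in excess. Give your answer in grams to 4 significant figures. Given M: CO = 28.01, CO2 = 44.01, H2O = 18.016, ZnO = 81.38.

48.62 g

n(ZnO) = 219.6 / 81.38 = 2.6985 mol.
Reaction (1): ZnO→CO ratio 1:1 ⇒ n(CO) = 2.6985 mol.
Reaction (2): CO→CO2 ratio 2:2 ⇒ n(CO2) = 2.6985 mol.
Reaction (3): CO2→H2O ratio 1:1 ⇒ n(H2O) = 2.6985 mol.
Mass of H2O = 2.6985 × 18.016 = 48.615 g.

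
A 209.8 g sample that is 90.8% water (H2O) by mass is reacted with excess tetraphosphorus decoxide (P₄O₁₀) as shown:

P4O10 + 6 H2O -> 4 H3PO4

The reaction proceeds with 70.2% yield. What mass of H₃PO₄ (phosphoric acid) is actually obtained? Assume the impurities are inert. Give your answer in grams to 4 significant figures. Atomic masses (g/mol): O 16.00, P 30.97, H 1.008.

484.9 g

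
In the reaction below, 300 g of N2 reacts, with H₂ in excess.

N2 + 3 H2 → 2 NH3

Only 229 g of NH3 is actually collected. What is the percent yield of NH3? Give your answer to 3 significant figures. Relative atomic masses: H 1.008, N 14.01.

M(N2) = 2(14.01) = 28.02 g/mol.
M(NH3) = 14.01 + 3(1.008) = 17.034 g/mol.
n(N2) = 300.0 g / 28.02 g/mol = 10.71 mol.
From the equation the N2:NH3 mole ratio is 1:2, so n(NH3) = 10.71 × 2/1 = 21.41 mol.
Mass of NH3 = 21.41 mol × 17.034 g/mol = 364.8 g.
This is the theoretical yield. Percent yield = 229 g / 364.8 g × 100% = 62.78%.

62.8 %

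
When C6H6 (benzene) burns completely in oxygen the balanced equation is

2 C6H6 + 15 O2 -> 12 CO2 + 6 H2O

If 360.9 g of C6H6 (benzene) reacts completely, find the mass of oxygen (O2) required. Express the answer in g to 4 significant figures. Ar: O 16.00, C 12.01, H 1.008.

1109 g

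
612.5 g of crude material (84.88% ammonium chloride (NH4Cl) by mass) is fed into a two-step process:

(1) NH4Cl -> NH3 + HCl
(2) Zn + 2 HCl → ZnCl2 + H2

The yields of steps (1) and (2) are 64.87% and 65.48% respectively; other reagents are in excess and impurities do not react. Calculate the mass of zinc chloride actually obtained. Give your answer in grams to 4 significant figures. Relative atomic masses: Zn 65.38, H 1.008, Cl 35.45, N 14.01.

Pure NH4Cl = 612.5 × 0.8488 = 519.89 g.
M(NH4Cl) = 14.01 + 4(1.008) + 35.45 = 53.492 g/mol.
M(ZnCl2) = 65.38 + 2(35.45) = 136.28 g/mol.
n(NH4Cl) = 519.89 / 53.492 = 9.7190 mol.
Step 1 (NH4Cl:HCl = 1:1): theoretical n(HCl) = 9.7190 mol; at 64.87% yield, n(HCl) = 6.3047 mol.
Step 2 (HCl:ZnCl2 = 2:1): theoretical n(ZnCl2) = 3.1524 mol, so theoretical mass = 3.1524 × 136.28 = 429.60 g.
At 65.48% yield, actual mass of ZnCl2 = 429.60 × 0.6548 = 281.30 g.

281.3 g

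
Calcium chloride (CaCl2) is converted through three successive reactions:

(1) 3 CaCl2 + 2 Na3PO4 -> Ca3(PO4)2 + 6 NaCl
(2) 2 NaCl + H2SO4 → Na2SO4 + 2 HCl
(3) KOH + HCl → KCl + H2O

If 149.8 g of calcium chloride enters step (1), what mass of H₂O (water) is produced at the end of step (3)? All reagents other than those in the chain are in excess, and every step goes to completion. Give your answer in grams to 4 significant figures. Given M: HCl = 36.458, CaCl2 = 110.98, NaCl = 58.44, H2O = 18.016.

n(CaCl2) = 149.8 / 110.98 = 1.3498 mol.
Reaction (1): CaCl2→NaCl ratio 3:6 ⇒ n(NaCl) = 2.6996 mol.
Reaction (2): NaCl→HCl ratio 2:2 ⇒ n(HCl) = 2.6996 mol.
Reaction (3): HCl→H2O ratio 1:1 ⇒ n(H2O) = 2.6996 mol.
Mass of H2O = 2.6996 × 18.016 = 48.636 g.

48.64 g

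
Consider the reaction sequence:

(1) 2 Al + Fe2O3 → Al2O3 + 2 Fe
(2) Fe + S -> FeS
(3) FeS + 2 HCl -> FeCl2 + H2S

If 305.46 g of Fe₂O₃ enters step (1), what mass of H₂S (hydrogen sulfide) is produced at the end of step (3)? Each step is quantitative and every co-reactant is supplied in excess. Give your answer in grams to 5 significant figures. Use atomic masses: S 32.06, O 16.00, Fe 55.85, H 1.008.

130.36 g

M(Fe2O3) = 2(55.85) + 3(16.00) = 159.70 g/mol.
M(H2S) = 2(1.008) + 32.06 = 34.076 g/mol.
n(Fe2O3) = 305.46 / 159.70 = 1.91271 mol.
Reaction (1): Fe2O3→Fe ratio 1:2 ⇒ n(Fe) = 3.82542 mol.
Reaction (2): Fe→FeS ratio 1:1 ⇒ n(FeS) = 3.82542 mol.
Reaction (3): FeS→H2S ratio 1:1 ⇒ n(H2S) = 3.82542 mol.
Mass of H2S = 3.82542 × 34.076 = 130.355 g.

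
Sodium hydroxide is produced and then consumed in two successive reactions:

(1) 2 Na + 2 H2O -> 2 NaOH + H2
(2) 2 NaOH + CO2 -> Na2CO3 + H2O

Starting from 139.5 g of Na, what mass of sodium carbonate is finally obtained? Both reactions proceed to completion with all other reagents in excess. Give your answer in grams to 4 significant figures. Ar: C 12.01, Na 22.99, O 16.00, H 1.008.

321.6 g

M(Na) = 22.99 g/mol.
M(Na2CO3) = 2(22.99) + 12.01 + 3(16.00) = 105.99 g/mol.
n(Na) = 139.50 / 22.99 = 6.0679 mol.
Step 1 gives a 2:2 ratio of Na to NaOH, so n(NaOH) = 6.0679 mol.
In step 2 the NaOH:Na2CO3 ratio is 2:1, so n(Na2CO3) = 3.0339 mol.
Mass of Na2CO3 = 3.0339 × 105.99 = 321.57 g.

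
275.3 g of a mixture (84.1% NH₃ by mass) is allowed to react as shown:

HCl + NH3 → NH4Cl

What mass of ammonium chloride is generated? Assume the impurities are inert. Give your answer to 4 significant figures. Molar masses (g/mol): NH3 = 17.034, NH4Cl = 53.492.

Mass of pure NH3 = 275.3 g × 0.841 = 231.53 g.
n(NH3) = 231.53 g / 17.034 g/mol = 13.592 mol.
From the equation the NH3:NH4Cl mole ratio is 1:1, so n(NH4Cl) = 13.592 × 1/1 = 13.592 mol.
Mass of NH4Cl = 13.592 mol × 53.492 g/mol = 727.07 g.

727.1 g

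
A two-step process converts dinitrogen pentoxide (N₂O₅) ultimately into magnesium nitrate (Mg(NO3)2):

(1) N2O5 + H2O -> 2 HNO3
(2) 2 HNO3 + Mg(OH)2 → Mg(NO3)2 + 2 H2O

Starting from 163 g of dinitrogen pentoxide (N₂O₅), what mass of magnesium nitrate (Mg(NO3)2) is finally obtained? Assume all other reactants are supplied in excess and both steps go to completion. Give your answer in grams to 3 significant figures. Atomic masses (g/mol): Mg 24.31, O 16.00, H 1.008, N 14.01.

M(N2O5) = 2(14.01) + 5(16.00) = 108.02 g/mol.
M(Mg(NO3)2) = 24.31 + 2(14.01) + 6(16.00) = 148.33 g/mol.
n(N2O5) = 163.0 / 108.02 = 1.509 mol.
Step 1 gives a 1:2 ratio of N2O5 to HNO3, so n(HNO3) = 3.018 mol.
In step 2 the HNO3:Mg(NO3)2 ratio is 2:1, so n(Mg(NO3)2) = 1.509 mol.
Mass of Mg(NO3)2 = 1.509 × 148.33 = 223.8 g.

224 g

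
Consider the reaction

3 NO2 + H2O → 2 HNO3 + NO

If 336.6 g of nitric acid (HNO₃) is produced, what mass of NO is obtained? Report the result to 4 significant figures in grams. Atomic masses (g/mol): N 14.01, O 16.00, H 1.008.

80.15 g

M(HNO3) = 1.008 + 14.01 + 3(16.00) = 63.018 g/mol.
M(NO) = 14.01 + 16.00 = 30.01 g/mol.
n(HNO3) = 336.60 g / 63.018 g/mol = 5.3413 mol.
From the equation the HNO3:NO mole ratio is 2:1, so n(NO) = 5.3413 × 1/2 = 2.6707 mol.
Mass of NO = 2.6707 mol × 30.01 g/mol = 80.147 g.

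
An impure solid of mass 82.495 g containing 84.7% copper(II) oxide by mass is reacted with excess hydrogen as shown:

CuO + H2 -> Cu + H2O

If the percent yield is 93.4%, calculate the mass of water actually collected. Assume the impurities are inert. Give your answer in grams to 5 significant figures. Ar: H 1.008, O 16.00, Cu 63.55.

14.780 g

Pure CuO available = 82.495 g × 0.847 = 69.8733 g.
M(CuO) = 63.55 + 16.00 = 79.55 g/mol.
M(H2O) = 2(1.008) + 16.00 = 18.016 g/mol.
n(CuO) = 69.8733 g / 79.55 g/mol = 0.878357 mol.
From the equation the CuO:H2O mole ratio is 1:1, so n(H2O) = 0.878357 × 1/1 = 0.878357 mol.
Mass of H2O = 0.878357 mol × 18.016 g/mol = 15.8245 g.
Actual mass collected = 15.8245 g × 0.934 = 14.7801 g.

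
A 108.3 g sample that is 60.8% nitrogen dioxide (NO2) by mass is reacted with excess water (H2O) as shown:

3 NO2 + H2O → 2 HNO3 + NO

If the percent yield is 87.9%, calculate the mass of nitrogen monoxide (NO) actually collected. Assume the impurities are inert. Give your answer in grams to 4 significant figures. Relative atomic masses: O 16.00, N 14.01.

Pure NO2 available = 108.3 g × 0.608 = 65.846 g.
M(NO2) = 14.01 + 2(16.00) = 46.01 g/mol.
M(NO) = 14.01 + 16.00 = 30.01 g/mol.
n(NO2) = 65.846 g / 46.01 g/mol = 1.4311 mol.
From the equation the NO2:NO mole ratio is 3:1, so n(NO) = 1.4311 × 1/3 = 0.47704 mol.
Mass of NO = 0.47704 mol × 30.01 g/mol = 14.316 g.
Actual mass collected = 14.316 g × 0.879 = 12.584 g.

12.58 g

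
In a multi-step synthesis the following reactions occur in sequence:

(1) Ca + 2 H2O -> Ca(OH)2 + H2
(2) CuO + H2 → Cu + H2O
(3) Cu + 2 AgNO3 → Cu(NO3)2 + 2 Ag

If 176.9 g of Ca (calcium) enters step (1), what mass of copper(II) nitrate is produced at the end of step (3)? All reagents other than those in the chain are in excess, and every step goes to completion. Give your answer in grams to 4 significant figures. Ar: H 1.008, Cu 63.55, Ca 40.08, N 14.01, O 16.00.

827.9 g

M(Ca) = 40.08 g/mol.
M(Cu(NO3)2) = 63.55 + 2(14.01) + 6(16.00) = 187.57 g/mol.
n(Ca) = 176.9 / 40.08 = 4.4137 mol.
Reaction (1): Ca→H2 ratio 1:1 ⇒ n(H2) = 4.4137 mol.
Reaction (2): H2→Cu ratio 1:1 ⇒ n(Cu) = 4.4137 mol.
Reaction (3): Cu→Cu(NO3)2 ratio 1:1 ⇒ n(Cu(NO3)2) = 4.4137 mol.
Mass of Cu(NO3)2 = 4.4137 × 187.57 = 827.87 g.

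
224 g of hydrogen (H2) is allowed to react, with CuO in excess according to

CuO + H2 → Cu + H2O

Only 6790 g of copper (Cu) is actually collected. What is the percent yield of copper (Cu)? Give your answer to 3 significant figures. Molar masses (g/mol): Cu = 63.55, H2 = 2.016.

96.2 %

n(H2) = 224.0 g / 2.016 g/mol = 111.1 mol.
From the equation the H2:Cu mole ratio is 1:1, so n(Cu) = 111.1 × 1/1 = 111.1 mol.
Mass of Cu = 111.1 mol × 63.55 g/mol = 7061 g.
This is the theoretical yield. Percent yield = 6790 g / 7061 g × 100% = 96.16%.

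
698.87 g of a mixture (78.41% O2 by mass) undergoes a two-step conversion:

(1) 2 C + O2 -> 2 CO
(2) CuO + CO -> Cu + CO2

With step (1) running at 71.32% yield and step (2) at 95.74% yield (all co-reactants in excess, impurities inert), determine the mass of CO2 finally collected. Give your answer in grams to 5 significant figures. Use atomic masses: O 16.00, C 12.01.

1029.2 g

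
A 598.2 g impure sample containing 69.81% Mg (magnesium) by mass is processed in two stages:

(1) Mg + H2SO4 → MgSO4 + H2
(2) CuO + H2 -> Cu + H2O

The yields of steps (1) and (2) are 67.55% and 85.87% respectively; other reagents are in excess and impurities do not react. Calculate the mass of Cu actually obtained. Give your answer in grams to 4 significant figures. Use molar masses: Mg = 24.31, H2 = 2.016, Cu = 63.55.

633.2 g

Pure Mg = 598.2 × 0.6981 = 417.60 g.
n(Mg) = 417.60 / 24.31 = 17.178 mol.
Step 1 (Mg:H2 = 1:1): theoretical n(H2) = 17.178 mol; at 67.55% yield, n(H2) = 11.604 mol.
Step 2 (H2:Cu = 1:1): theoretical n(Cu) = 11.604 mol, so theoretical mass = 11.604 × 63.55 = 737.43 g.
At 85.87% yield, actual mass of Cu = 737.43 × 0.8587 = 633.23 g.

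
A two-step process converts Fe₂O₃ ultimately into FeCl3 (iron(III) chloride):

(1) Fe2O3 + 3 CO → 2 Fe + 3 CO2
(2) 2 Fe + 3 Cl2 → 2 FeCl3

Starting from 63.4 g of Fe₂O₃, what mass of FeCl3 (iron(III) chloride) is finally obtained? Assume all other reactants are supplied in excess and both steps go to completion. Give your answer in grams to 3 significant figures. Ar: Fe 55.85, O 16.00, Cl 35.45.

M(Fe2O3) = 2(55.85) + 3(16.00) = 159.70 g/mol.
M(FeCl3) = 55.85 + 3(35.45) = 162.20 g/mol.
n(Fe2O3) = 63.40 / 159.70 = 0.3970 mol.
Step 1 gives a 1:2 ratio of Fe2O3 to Fe, so n(Fe) = 0.7940 mol.
In step 2 the Fe:FeCl3 ratio is 2:2, so n(FeCl3) = 0.7940 mol.
Mass of FeCl3 = 0.7940 × 162.20 = 128.8 g.

129 g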